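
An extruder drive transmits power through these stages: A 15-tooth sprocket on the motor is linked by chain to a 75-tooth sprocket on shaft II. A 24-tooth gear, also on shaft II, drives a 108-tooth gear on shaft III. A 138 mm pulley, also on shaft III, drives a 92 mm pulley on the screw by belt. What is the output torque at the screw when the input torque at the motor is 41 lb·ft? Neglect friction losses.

615 lb·ft

chain 75/15 = 5 → τ = 41·5 = 205 lb·ft
gear mesh 108/24 = 4.5 → τ = 205·4.5 = 922.5 lb·ft
belt 92/138 = 0.66667 → τ = 922.5·0.66667 = 615 lb·ft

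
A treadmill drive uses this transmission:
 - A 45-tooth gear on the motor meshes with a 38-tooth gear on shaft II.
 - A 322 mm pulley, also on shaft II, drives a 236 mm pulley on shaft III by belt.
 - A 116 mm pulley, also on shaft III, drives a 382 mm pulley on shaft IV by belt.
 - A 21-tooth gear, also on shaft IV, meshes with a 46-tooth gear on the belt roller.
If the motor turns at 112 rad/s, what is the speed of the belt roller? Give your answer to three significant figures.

25.1 rad/s

the motor → shaft II (gear mesh, 38/45): 112 ÷ 0.84444 = 132.63 rad/s
shaft II → shaft III (belt, 236/322): 132.63 ÷ 0.73292 = 180.96 rad/s
shaft III → shaft IV (belt, 382/116): 180.96 ÷ 3.2931 = 54.952 rad/s
shaft IV → the belt roller (gear mesh, 46/21): 54.952 ÷ 2.1905 = 25.087 rad/s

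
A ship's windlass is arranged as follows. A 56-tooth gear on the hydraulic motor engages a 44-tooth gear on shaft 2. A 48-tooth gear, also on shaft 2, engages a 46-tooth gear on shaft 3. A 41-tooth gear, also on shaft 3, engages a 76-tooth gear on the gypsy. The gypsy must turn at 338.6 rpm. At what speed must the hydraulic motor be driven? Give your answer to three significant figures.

473 rpm

Overall ratio R = 0.78571 × 0.95833 × 1.8537 = 1.3958.
Required input speed = output speed × R = 338.6 × 1.3958 = 472.6 rpm.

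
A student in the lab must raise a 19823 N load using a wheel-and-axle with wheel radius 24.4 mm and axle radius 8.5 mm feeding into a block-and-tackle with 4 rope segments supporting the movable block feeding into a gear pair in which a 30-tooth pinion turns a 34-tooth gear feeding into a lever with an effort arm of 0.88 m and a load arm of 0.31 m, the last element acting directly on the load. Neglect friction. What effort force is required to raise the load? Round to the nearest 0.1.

536.6 N

Wheel-and-axle MA = R/r = 24.4/8.5 = 2.8706.
Block-and-tackle MA = number of supporting rope parts = 4.
Gear pair MA = 34/30 = 1.1333.
Lever MA = effort arm / load arm = 0.88/0.31 = 2.8387.
Combined ideal MA = 2.8706 × 4 × 1.1333 × 2.8387 = 36.941.
Effort = load / MA = 19823 / 36.941 = 536.61 N.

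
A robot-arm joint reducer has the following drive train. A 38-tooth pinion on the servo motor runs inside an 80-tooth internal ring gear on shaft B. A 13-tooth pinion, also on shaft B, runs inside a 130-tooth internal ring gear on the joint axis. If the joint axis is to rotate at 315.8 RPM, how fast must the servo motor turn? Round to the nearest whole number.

6648 RPM

Overall ratio R = 2.1053 × 10 = 21.053.
Required input speed = output speed × R = 315.8 × 21.053 = 6648.4 RPM.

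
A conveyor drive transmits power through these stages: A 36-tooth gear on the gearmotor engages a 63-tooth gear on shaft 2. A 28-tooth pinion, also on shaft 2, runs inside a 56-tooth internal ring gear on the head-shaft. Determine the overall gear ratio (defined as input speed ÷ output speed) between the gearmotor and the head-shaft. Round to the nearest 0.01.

3.50

Each stage contributes driven/driver: gear mesh 63/36 = 1.75, internal gear 56/28 = 2.
Overall: 1.75 × 2 = 3.5.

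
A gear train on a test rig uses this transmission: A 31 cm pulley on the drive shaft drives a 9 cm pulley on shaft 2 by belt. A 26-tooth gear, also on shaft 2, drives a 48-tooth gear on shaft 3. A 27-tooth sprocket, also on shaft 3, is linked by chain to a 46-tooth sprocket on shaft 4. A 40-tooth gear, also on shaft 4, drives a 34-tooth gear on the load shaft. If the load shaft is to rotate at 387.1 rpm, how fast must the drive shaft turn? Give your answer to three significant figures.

Overall ratio R = 0.29032 × 1.8462 × 1.7037 × 0.85 = 0.77618.
Required input speed = output speed × R = 387.1 × 0.77618 = 300.46 rpm.

300 rpm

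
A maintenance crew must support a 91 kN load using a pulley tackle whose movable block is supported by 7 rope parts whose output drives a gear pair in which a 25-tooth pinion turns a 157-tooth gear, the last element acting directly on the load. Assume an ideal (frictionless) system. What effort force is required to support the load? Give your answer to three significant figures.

Block-and-tackle MA = number of supporting rope parts = 7.
Gear pair MA = 157/25 = 6.28.
Combined ideal MA = 7 × 6.28 = 43.96.
Effort = load / MA = 91 / 43.96 = 2.0701 kN.

2.07 kN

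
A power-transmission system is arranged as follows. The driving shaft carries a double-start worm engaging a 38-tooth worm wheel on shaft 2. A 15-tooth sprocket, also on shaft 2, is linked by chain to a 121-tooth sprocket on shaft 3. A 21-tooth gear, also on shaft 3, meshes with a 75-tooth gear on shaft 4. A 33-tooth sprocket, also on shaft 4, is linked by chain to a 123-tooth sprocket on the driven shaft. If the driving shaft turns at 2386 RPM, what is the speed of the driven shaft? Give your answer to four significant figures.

1.169 RPM

the driving shaft → shaft 2 (worm, 38/2): 2386 ÷ 19 = 125.58 RPM
shaft 2 → shaft 3 (chain, 121/15): 125.58 ÷ 8.0667 = 15.568 RPM
shaft 3 → shaft 4 (gear mesh, 75/21): 15.568 ÷ 3.5714 = 4.3589 RPM
shaft 4 → the driven shaft (chain, 123/33): 4.3589 ÷ 3.7273 = 1.1695 RPM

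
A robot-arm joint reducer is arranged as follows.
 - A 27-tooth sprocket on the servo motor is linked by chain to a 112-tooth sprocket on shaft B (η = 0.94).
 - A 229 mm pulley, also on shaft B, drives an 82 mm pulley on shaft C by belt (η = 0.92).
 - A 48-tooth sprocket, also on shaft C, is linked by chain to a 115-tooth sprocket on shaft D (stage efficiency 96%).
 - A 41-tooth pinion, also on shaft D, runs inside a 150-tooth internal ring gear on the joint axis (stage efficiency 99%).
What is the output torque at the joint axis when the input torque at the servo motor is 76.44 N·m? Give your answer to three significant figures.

818 N·m

Chain: ratio = 112/27 = 4.1481; torque at shaft B = 76.44 × 4.1481 × 0.94 = 298.06 N·m.
Belt: ratio = 82/229 = 0.35808; torque at shaft C = 298.06 × 0.35808 × 0.92 = 98.19 N·m.
Chain: ratio = 115/48 = 2.3958; torque at shaft D = 98.19 × 2.3958 × 0.96 = 225.84 N·m.
Internal gear: ratio = 150/41 = 3.6585; torque at the joint axis = 225.84 × 3.6585 × 0.99 = 817.97 N·m.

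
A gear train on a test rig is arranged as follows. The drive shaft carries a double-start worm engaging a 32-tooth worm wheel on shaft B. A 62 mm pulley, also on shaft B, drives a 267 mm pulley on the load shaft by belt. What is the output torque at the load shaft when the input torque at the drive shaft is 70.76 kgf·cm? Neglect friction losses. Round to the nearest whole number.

4876 kgf·cm

After the worm (32/2): 70.76 × 16 = 1132.2 kgf·cm
After the belt (267/62): 1132.2 × 4.3065 = 4875.6 kgf·cm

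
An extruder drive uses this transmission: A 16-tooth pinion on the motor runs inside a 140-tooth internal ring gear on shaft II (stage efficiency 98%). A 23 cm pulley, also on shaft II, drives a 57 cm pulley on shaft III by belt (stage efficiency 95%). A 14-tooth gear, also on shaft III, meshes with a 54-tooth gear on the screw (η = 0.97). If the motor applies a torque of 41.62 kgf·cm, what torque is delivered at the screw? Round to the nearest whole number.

3144 kgf·cm

internal gear 140/16 = 8.75 → τ = 41.62·8.75·0.98 = 356.89 kgf·cm
belt 57/23 = 2.4783 → τ = 356.89·2.4783·0.95 = 840.25 kgf·cm
gear mesh 54/14 = 3.8571 → τ = 840.25·3.8571·0.97 = 3143.7 kgf·cm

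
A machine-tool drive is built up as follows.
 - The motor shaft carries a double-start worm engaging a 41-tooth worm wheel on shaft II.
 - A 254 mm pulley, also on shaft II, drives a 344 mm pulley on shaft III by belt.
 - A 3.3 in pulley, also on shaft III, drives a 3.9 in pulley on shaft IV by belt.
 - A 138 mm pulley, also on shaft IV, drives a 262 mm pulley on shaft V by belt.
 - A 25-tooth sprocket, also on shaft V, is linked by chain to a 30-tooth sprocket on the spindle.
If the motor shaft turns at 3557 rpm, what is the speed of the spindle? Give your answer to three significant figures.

worm 41/2 = 20.5 → 3557/20.5 = 173.51 rpm
belt 344/254 = 1.3543 → 173.51/1.3543 = 128.12 rpm
belt 3.9/3.3 = 1.1818 → 128.12/1.1818 = 108.41 rpm
belt 262/138 = 1.8986 → 108.41/1.8986 = 57.1 rpm
chain 30/25 = 1.2 → 57.1/1.2 = 47.583 rpm

47.6 rpm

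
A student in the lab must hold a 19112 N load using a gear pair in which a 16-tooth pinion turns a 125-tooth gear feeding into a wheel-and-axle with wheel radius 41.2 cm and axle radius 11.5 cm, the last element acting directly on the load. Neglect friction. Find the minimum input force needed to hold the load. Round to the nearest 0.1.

682.8 N

Gear pair MA = 125/16 = 7.8125.
Wheel-and-axle MA = R/r = 41.2/11.5 = 3.5826.
Combined ideal MA = 7.8125 × 3.5826 = 27.989.
Effort = load / MA = 19112 / 27.989 = 682.84 N.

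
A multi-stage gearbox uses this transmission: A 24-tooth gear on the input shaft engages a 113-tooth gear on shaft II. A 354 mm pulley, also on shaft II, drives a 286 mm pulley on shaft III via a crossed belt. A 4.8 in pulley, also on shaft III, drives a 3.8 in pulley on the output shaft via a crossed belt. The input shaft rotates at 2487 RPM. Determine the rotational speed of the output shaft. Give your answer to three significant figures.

826 RPM

Gear mesh: ratio = 113/24 = 4.7083, so shaft II turns at 2487 / 4.7083 = 528.21 RPM.
Belt: ratio = 286/354 = 0.80791, so shaft III turns at 528.21 / 0.80791 = 653.8 RPM.
Belt: ratio = 3.8/4.8 = 0.79167, so the output shaft turns at 653.8 / 0.79167 = 825.85 RPM.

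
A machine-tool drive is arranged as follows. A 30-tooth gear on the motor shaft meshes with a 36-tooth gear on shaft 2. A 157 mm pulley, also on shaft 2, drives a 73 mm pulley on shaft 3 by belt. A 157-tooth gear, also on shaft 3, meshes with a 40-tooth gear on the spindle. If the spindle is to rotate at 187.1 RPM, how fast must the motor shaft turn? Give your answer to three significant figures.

Overall ratio R = 1.2 × 0.46497 × 0.25478 = 0.14216.
Required input speed = output speed × R = 187.1 × 0.14216 = 26.597 RPM.

26.6 RPM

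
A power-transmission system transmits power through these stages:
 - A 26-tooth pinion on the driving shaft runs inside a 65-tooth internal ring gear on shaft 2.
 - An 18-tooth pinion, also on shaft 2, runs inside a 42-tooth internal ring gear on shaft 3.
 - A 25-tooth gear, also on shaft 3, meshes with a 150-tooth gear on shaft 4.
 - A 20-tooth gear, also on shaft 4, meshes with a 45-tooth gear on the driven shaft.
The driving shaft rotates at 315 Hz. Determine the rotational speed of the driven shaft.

4 Hz

internal gear 65/26 = 2.5 → 315/2.5 = 126 Hz
internal gear 42/18 = 2.3333 → 126/2.3333 = 54 Hz
gear mesh 150/25 = 6 → 54/6 = 9 Hz
gear mesh 45/20 = 2.25 → 9/2.25 = 4 Hz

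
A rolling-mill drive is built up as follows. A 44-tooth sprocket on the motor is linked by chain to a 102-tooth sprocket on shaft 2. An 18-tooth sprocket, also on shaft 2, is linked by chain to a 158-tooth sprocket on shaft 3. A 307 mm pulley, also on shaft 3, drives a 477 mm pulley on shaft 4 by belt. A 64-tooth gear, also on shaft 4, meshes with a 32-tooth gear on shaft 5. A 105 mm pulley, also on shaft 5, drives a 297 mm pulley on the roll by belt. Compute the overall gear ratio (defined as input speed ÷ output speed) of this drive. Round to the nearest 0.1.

44.7

Each stage contributes driven/driver: chain 102/44 = 2.3182, chain 158/18 = 8.7778, belt 477/307 = 1.5537, gear mesh 32/64 = 0.5, belt 297/105 = 2.8286.
Overall: 2.3182 × 8.7778 × 1.5537 × 0.5 × 2.8286 = 44.715.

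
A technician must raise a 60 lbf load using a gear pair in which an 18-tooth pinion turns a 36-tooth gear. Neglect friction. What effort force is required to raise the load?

30 lbf

Gear pair MA = 36/18 = 2.
Effort = load / MA = 60 / 2 = 30 lbf.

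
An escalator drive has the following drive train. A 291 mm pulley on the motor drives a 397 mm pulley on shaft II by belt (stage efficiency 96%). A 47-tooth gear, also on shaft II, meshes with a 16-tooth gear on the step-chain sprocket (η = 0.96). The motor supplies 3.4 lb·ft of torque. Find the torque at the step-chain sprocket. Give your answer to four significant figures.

1.455 lb·ft

belt 397/291 = 1.3643 → τ = 3.4·1.3643·0.96 = 4.4529 lb·ft
gear mesh 16/47 = 0.34043 → τ = 4.4529·0.34043·0.96 = 1.4553 lb·ft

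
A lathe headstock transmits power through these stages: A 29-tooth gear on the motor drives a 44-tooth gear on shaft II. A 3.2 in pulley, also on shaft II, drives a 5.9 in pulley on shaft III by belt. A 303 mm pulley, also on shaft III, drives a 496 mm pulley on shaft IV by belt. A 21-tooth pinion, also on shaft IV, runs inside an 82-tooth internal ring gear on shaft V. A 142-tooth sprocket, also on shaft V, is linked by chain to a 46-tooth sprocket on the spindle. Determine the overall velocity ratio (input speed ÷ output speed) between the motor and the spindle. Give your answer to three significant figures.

5.79

Each stage contributes driven/driver: gear mesh 44/29 = 1.5172, belt 5.9/3.2 = 1.8438, belt 496/303 = 1.637, internal gear 82/21 = 3.9048, chain 46/142 = 0.32394.
Overall: 1.5172 × 1.8438 × 1.637 × 3.9048 × 0.32394 = 5.7924.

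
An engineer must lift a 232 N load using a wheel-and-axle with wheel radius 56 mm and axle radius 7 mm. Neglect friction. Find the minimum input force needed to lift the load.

Wheel-and-axle MA = R/r = 56/7 = 8.
Effort = load / MA = 232 / 8 = 29 N.

29 N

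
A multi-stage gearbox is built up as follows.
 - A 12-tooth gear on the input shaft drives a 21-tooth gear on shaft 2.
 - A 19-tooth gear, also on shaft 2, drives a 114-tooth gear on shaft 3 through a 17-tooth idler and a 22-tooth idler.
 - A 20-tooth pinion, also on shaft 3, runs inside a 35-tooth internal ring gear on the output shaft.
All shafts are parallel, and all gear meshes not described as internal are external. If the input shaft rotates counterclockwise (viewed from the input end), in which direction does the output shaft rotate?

the input shaft → shaft 2: external mesh, 1 reversal → CW.
shaft 2 → shaft 3: driver → idler → idler → driven is 3 external meshes, 3 reversals → CCW.
shaft 3 → the output shaft: internal mesh, same direction → CCW.
4 reversals in total — an even number — so the output shaft turns the same way as the input shaft.

counterclockwise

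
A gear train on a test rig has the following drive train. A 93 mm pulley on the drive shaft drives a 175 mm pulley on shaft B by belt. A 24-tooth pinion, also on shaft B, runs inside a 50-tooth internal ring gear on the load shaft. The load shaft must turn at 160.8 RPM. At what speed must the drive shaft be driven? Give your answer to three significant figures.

630 RPM

Overall ratio R = 1.8817 × 2.0833 = 3.9203.
Required input speed = output speed × R = 160.8 × 3.9203 = 630.38 RPM.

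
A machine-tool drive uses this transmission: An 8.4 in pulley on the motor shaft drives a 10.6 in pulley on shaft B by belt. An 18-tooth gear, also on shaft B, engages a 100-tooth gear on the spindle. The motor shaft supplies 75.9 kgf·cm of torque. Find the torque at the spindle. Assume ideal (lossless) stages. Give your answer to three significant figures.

After the belt (10.6/8.4): 75.9 × 1.2619 = 95.779 kgf·cm
After the gear mesh (100/18): 95.779 × 5.5556 = 532.1 kgf·cm

532 kgf·cm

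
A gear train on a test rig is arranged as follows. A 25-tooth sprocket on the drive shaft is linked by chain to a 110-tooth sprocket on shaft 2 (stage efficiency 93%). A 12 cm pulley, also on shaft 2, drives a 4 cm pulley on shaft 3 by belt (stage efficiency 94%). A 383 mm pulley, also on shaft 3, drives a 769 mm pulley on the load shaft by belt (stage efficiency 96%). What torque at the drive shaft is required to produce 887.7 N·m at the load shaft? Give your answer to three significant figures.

Overall ratio R = 4.4 × 0.33333 × 2.0078 = 2.9448; overall efficiency η = 0.93 × 0.94 × 0.96 = 0.8392.
Input torque = output torque / (R × η) = 887.7 / (2.9448 × 0.8392) = 359.19 N·m.

359 N·m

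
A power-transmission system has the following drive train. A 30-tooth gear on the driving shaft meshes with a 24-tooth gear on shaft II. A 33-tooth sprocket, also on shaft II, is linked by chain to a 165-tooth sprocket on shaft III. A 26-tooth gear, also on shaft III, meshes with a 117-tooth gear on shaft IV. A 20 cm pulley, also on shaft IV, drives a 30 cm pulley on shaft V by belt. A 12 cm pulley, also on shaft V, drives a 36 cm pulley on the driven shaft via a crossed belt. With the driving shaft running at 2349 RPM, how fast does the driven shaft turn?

Gear mesh: ratio = 24/30 = 0.8, so shaft II turns at 2349 / 0.8 = 2936.2 RPM.
Chain: ratio = 165/33 = 5, so shaft III turns at 2936.2 / 5 = 587.25 RPM.
Gear mesh: ratio = 117/26 = 4.5, so shaft IV turns at 587.25 / 4.5 = 130.5 RPM.
Belt: ratio = 30/20 = 1.5, so shaft V turns at 130.5 / 1.5 = 87 RPM.
Belt: ratio = 36/12 = 3, so the driven shaft turns at 87 / 3 = 29 RPM.

29 RPM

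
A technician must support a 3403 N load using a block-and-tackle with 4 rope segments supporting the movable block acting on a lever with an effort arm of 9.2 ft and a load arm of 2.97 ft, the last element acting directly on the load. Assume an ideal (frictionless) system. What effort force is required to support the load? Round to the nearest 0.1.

274.6 N

Block-and-tackle MA = number of supporting rope parts = 4.
Lever MA = effort arm / load arm = 9.2/2.97 = 3.0976.
Combined ideal MA = 4 × 3.0976 = 12.391.
Effort = load / MA = 3403 / 12.391 = 274.64 N.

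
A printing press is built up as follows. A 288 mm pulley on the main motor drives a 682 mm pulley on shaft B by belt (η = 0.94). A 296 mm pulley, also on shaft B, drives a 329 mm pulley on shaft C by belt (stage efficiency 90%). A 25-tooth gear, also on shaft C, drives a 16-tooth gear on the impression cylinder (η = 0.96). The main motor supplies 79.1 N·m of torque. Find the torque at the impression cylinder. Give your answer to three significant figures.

Belt: ratio = 682/288 = 2.3681; torque at shaft B = 79.1 × 2.3681 × 0.94 = 176.07 N·m.
Belt: ratio = 329/296 = 1.1115; torque at shaft C = 176.07 × 1.1115 × 0.90 = 176.13 N·m.
Gear mesh: ratio = 16/25 = 0.64; torque at the impression cylinder = 176.13 × 0.64 × 0.96 = 108.22 N·m.

108 N·m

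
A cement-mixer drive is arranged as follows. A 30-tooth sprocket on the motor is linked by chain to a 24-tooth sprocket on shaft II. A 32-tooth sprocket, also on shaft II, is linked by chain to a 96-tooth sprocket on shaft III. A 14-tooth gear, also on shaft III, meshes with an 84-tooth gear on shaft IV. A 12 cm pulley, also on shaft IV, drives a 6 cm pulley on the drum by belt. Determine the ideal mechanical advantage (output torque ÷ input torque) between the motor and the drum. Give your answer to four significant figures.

Each stage contributes driven/driver: chain 24/30 = 0.8, chain 96/32 = 3, gear mesh 84/14 = 6, belt 6/12 = 0.5.
Overall: 0.8 × 3 × 6 × 0.5 = 7.2.

7.200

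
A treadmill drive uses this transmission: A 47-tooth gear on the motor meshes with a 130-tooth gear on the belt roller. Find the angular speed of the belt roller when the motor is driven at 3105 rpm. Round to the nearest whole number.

1123 rpm

gear mesh 130/47 = 2.766 → 3105/2.766 = 1122.6 rpm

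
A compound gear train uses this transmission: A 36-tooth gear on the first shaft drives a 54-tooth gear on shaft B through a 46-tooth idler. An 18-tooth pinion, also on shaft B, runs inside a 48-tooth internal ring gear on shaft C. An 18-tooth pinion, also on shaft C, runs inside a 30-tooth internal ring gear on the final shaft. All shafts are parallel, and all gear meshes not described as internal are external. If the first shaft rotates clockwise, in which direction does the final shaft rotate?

clockwise

the first shaft → shaft B: driver → idler → driven is 2 external meshes, 2 reversals → CW.
shaft B → shaft C: internal mesh, same direction → CW.
shaft C → the final shaft: internal mesh, same direction → CW.
2 reversals in total — an even number — so the final shaft turns the same way as the first shaft.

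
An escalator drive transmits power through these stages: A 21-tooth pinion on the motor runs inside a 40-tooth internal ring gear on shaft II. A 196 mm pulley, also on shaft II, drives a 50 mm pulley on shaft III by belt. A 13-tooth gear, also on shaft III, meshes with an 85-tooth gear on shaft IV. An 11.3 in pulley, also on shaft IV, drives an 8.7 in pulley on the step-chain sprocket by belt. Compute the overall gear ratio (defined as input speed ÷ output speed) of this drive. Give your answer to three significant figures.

2.45

Each stage contributes driven/driver: internal gear 40/21 = 1.9048, belt 50/196 = 0.2551, gear mesh 85/13 = 6.5385, belt 8.7/11.3 = 0.76991.
Overall: 1.9048 × 0.2551 × 6.5385 × 0.76991 = 2.4461.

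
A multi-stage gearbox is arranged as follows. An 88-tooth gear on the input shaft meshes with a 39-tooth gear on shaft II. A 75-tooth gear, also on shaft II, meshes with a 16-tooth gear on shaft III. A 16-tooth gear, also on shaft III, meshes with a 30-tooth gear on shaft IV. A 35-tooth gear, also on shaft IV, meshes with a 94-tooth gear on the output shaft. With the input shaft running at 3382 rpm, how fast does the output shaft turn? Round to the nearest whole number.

the input shaft → shaft II (gear mesh, 39/88): 3382 ÷ 0.44318 = 7631.2 rpm
shaft II → shaft III (gear mesh, 16/75): 7631.2 ÷ 0.21333 = 35771 rpm
shaft III → shaft IV (gear mesh, 30/16): 35771 ÷ 1.875 = 19078 rpm
shaft IV → the output shaft (gear mesh, 94/35): 19078 ÷ 2.6857 = 7103.5 rpm

7103 rpm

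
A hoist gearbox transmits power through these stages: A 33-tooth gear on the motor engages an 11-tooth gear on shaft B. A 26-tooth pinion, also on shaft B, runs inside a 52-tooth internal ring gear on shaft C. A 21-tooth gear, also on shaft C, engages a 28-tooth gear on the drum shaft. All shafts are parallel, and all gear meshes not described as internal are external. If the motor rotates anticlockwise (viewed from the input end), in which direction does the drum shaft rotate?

anticlockwise

the motor → shaft B: external mesh, 1 reversal → CW.
shaft B → shaft C: internal mesh, same direction → CW.
shaft C → the drum shaft: external mesh, 1 reversal → CCW.
2 reversals in total — an even number — so the drum shaft turns the same way as the motor.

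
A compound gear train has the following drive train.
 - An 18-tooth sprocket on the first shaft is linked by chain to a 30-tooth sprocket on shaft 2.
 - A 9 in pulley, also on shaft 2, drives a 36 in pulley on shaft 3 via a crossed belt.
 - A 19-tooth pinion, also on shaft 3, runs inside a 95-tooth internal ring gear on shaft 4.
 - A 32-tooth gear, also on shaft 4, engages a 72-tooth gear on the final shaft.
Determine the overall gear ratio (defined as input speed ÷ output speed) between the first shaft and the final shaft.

Each stage contributes driven/driver: chain 30/18 = 1.6667, belt 36/9 = 4, internal gear 95/19 = 5, gear mesh 72/32 = 2.25.
Overall: 1.6667 × 4 × 5 × 2.25 = 75.

75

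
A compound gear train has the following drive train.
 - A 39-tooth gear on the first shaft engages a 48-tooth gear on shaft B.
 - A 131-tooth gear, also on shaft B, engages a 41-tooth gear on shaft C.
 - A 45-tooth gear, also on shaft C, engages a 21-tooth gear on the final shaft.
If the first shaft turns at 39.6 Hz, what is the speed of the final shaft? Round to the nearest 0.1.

gear mesh 48/39 = 1.2308 → 39.6/1.2308 = 32.175 Hz
gear mesh 41/131 = 0.31298 → 32.175/0.31298 = 102.8 Hz
gear mesh 21/45 = 0.46667 → 102.8/0.46667 = 220.29 Hz

220.3 Hz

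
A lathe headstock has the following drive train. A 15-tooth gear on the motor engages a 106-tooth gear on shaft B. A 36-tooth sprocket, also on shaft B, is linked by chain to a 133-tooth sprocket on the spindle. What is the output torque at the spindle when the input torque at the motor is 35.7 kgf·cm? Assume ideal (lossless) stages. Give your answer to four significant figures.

After the gear mesh (106/15): 35.7 × 7.0667 = 252.28 kgf·cm
After the chain (133/36): 252.28 × 3.6944 = 932.03 kgf·cm

932.0 kgf·cm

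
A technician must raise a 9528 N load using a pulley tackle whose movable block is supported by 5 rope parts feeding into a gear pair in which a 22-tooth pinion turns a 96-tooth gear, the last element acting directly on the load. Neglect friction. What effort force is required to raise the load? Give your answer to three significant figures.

Block-and-tackle MA = number of supporting rope parts = 5.
Gear pair MA = 96/22 = 4.3636.
Combined ideal MA = 5 × 4.3636 = 21.818.
Effort = load / MA = 9528 / 21.818 = 436.7 N.

437 N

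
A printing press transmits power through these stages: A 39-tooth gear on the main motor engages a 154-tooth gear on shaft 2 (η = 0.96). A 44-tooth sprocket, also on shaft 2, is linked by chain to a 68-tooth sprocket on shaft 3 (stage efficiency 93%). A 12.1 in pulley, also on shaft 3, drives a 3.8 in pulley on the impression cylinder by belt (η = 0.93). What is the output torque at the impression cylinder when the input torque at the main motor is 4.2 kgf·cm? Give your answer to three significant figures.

After the gear mesh (154/39): 4.2 × 3.9487 × 0.96 = 15.921 kgf·cm
After the chain (68/44): 15.921 × 1.5455 × 0.93 = 22.883 kgf·cm
After the belt (3.8/12.1): 22.883 × 0.31405 × 0.93 = 6.6834 kgf·cm

6.68 kgf·cm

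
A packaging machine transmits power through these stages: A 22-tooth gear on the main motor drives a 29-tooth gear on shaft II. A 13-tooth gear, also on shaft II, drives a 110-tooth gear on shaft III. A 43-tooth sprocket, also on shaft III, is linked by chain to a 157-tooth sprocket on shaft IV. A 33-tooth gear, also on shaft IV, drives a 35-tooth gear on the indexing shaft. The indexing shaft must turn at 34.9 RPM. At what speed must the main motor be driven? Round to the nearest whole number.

Overall ratio R = 1.3182 × 8.4615 × 3.6512 × 1.0606 = 43.193.
Required input speed = output speed × R = 34.9 × 43.193 = 1507.4 RPM.

1507 RPM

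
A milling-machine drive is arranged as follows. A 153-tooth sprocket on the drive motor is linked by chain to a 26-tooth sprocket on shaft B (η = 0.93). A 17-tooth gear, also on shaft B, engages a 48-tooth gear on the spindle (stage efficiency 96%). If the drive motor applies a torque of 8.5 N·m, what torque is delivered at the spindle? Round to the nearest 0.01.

3.64 N·m

Chain: ratio = 26/153 = 0.16993; torque at shaft B = 8.5 × 0.16993 × 0.93 = 1.3433 N·m.
Gear mesh: ratio = 48/17 = 2.8235; torque at the spindle = 1.3433 × 2.8235 × 0.96 = 3.6412 N·m.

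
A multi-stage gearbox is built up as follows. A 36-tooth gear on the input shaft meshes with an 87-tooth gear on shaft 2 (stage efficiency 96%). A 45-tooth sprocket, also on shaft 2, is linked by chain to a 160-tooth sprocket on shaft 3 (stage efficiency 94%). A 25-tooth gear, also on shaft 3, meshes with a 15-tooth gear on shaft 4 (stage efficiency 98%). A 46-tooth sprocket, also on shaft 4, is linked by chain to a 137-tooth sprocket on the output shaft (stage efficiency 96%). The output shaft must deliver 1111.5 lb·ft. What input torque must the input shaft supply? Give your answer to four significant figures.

85.27 lb·ft

Overall ratio R = 2.4167 × 3.5556 × 0.6 × 2.9783 = 15.355; overall efficiency η = 0.96 × 0.94 × 0.98 × 0.96 = 0.8490.
Input torque = output torque / (R × η) = 1111.5 / (15.355 × 0.8490) = 85.266 lb·ft.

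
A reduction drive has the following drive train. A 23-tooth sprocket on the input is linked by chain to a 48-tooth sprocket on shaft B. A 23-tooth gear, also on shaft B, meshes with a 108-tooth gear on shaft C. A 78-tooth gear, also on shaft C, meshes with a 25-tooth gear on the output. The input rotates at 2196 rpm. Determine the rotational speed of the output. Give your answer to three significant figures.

Chain: ratio = 48/23 = 2.087, so shaft B turns at 2196 / 2.087 = 1052.2 rpm.
Gear mesh: ratio = 108/23 = 4.6957, so shaft C turns at 1052.2 / 4.6957 = 224.09 rpm.
Gear mesh: ratio = 25/78 = 0.32051, so the output turns at 224.09 / 0.32051 = 699.16 rpm.

699 rpm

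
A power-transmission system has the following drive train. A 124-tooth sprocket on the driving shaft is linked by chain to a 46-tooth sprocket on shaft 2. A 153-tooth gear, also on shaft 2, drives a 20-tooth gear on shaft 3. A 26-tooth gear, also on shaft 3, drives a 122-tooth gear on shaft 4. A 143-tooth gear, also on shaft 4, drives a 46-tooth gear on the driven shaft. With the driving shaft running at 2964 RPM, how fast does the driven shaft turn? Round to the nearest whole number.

40494 RPM

chain 46/124 = 0.37097 → 2964/0.37097 = 7989.9 RPM
gear mesh 20/153 = 0.13072 → 7989.9/0.13072 = 61123 RPM
gear mesh 122/26 = 4.6923 → 61123/4.6923 = 13026 RPM
gear mesh 46/143 = 0.32168 → 13026/0.32168 = 40494 RPM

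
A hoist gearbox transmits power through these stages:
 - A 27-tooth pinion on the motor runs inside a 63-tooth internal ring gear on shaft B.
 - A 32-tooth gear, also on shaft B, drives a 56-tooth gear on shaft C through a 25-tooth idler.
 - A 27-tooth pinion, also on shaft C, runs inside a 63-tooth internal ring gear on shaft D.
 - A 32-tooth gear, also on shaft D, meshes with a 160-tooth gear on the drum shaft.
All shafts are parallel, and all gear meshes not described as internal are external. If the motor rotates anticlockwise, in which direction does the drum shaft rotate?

clockwise

the motor → shaft B: internal mesh, same direction → CCW.
shaft B → shaft C: driver → idler → driven is 2 external meshes, 2 reversals → CCW.
shaft C → shaft D: internal mesh, same direction → CCW.
shaft D → the drum shaft: external mesh, 1 reversal → CW.
3 reversals in total — an odd number — so the drum shaft turns opposite to the motor.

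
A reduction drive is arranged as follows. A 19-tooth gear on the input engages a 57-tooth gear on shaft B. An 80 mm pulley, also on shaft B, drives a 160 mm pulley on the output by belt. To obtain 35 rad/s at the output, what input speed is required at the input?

210 rad/s

Overall ratio R = 3 × 2 = 6.
Required input speed = output speed × R = 35 × 6 = 210 rad/s.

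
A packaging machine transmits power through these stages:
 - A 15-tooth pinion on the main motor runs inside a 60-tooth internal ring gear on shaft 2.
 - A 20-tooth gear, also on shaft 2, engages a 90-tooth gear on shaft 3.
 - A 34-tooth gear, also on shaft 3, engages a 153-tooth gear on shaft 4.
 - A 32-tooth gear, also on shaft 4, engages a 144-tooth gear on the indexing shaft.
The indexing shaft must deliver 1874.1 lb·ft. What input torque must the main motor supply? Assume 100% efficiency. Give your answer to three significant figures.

5.14 lb·ft

Overall ratio R = 4 × 4.5 × 4.5 × 4.5 = 364.5.
Input torque = output torque / R = 1874.1 / 364.5 = 5.1416 lb·ft.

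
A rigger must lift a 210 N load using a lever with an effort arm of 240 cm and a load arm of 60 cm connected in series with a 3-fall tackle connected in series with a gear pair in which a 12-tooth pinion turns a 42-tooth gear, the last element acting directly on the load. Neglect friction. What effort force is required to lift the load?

Lever MA = effort arm / load arm = 240/60 = 4.
Block-and-tackle MA = number of supporting rope parts = 3.
Gear pair MA = 42/12 = 3.5.
Combined ideal MA = 4 × 3 × 3.5 = 42.
Effort = load / MA = 210 / 42 = 5 N.

5 N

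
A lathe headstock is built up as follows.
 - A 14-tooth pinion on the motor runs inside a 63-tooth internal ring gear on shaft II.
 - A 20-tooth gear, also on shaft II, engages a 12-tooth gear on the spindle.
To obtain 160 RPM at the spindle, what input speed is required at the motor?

Overall ratio R = 4.5 × 0.6 = 2.7.
Required input speed = output speed × R = 160 × 2.7 = 432 RPM.

432 RPM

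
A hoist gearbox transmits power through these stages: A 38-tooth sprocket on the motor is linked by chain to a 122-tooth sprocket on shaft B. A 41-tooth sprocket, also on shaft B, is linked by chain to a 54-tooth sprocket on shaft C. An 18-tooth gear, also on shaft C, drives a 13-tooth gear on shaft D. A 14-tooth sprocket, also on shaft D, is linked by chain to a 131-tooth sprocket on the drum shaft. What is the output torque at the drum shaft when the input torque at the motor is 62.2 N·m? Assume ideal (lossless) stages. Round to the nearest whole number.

1777 N·m

After the chain (122/38): 62.2 × 3.2105 = 199.69 N·m
After the chain (54/41): 199.69 × 1.3171 = 263.01 N·m
After the gear mesh (13/18): 263.01 × 0.72222 = 189.95 N·m
After the chain (131/14): 189.95 × 9.3571 = 1777.4 N·m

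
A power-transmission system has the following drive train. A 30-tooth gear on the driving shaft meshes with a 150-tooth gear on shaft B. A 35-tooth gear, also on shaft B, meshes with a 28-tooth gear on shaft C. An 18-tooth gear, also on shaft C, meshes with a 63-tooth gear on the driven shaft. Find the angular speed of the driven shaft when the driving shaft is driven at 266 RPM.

the driving shaft → shaft B (gear mesh, 150/30): 266 ÷ 5 = 53.2 RPM
shaft B → shaft C (gear mesh, 28/35): 53.2 ÷ 0.8 = 66.5 RPM
shaft C → the driven shaft (gear mesh, 63/18): 66.5 ÷ 3.5 = 19 RPM

19 RPM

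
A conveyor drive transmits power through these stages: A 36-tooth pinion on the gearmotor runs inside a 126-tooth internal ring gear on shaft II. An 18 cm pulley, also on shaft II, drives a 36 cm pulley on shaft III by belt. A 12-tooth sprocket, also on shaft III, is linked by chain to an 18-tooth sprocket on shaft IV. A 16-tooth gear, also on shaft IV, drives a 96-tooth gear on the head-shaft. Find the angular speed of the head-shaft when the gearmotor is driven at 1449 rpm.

Internal gear: ratio = 126/36 = 3.5, so shaft II turns at 1449 / 3.5 = 414 rpm.
Belt: ratio = 36/18 = 2, so shaft III turns at 414 / 2 = 207 rpm.
Chain: ratio = 18/12 = 1.5, so shaft IV turns at 207 / 1.5 = 138 rpm.
Gear mesh: ratio = 96/16 = 6, so the head-shaft turns at 138 / 6 = 23 rpm.

23 rpm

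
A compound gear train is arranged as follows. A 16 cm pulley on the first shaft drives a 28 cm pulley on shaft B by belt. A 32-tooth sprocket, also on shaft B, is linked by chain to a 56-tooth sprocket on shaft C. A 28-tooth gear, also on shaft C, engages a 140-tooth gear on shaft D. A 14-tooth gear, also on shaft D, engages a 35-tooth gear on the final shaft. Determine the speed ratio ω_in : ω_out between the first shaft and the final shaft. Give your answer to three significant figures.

38.3

Each stage contributes driven/driver: belt 28/16 = 1.75, chain 56/32 = 1.75, gear mesh 140/28 = 5, gear mesh 35/14 = 2.5.
Overall: 1.75 × 1.75 × 5 × 2.5 = 38.281.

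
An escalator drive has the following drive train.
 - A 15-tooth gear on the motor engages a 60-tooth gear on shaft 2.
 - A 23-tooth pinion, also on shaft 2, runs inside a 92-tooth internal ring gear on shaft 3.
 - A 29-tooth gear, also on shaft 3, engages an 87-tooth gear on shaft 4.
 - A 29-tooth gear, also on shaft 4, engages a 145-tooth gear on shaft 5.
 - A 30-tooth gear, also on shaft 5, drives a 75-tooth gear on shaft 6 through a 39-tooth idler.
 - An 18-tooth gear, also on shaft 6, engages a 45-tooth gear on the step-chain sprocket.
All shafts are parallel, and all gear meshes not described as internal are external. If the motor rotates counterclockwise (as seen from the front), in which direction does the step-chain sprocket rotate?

counterclockwise

the motor → shaft 2: external mesh, 1 reversal → CW.
shaft 2 → shaft 3: internal mesh, same direction → CW.
shaft 3 → shaft 4: external mesh, 1 reversal → CCW.
shaft 4 → shaft 5: external mesh, 1 reversal → CW.
shaft 5 → shaft 6: driver → idler → driven is 2 external meshes, 2 reversals → CW.
shaft 6 → the step-chain sprocket: external mesh, 1 reversal → CCW.
6 reversals in total — an even number — so the step-chain sprocket turns the same way as the motor.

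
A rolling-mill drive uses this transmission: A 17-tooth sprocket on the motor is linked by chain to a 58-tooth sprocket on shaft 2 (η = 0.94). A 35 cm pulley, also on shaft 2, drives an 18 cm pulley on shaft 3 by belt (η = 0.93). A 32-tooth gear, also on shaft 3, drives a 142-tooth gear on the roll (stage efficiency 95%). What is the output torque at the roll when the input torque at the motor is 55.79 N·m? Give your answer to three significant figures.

361 N·m

After the chain (58/17): 55.79 × 3.4118 × 0.94 = 178.92 N·m
After the belt (18/35): 178.92 × 0.51429 × 0.93 = 85.576 N·m
After the gear mesh (142/32): 85.576 × 4.4375 × 0.95 = 360.76 N·m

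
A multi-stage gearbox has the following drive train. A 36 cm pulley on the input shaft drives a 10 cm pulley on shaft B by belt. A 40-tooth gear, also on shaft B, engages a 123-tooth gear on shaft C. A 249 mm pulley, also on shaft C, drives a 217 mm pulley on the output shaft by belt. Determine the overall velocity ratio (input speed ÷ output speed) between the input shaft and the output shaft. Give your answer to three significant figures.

0.744

Each stage contributes driven/driver: belt 10/36 = 0.27778, gear mesh 123/40 = 3.075, belt 217/249 = 0.87149.
Overall: 0.27778 × 3.075 × 0.87149 = 0.74439.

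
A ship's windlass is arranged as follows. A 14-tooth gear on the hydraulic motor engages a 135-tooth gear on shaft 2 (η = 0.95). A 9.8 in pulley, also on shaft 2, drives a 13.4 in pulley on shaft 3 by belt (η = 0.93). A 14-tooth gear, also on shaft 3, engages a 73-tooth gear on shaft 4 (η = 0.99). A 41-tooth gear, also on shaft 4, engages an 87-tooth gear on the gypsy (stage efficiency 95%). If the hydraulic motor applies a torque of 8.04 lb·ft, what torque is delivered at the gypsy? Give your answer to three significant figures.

Gear mesh: ratio = 135/14 = 9.6429; torque at shaft 2 = 8.04 × 9.6429 × 0.95 = 73.652 lb·ft.
Belt: ratio = 13.4/9.8 = 1.3673; torque at shaft 3 = 73.652 × 1.3673 × 0.93 = 93.658 lb·ft.
Gear mesh: ratio = 73/14 = 5.2143; torque at shaft 4 = 93.658 × 5.2143 × 0.99 = 483.48 lb·ft.
Gear mesh: ratio = 87/41 = 2.122; torque at the gypsy = 483.48 × 2.122 × 0.95 = 974.62 lb·ft.

975 lb·ft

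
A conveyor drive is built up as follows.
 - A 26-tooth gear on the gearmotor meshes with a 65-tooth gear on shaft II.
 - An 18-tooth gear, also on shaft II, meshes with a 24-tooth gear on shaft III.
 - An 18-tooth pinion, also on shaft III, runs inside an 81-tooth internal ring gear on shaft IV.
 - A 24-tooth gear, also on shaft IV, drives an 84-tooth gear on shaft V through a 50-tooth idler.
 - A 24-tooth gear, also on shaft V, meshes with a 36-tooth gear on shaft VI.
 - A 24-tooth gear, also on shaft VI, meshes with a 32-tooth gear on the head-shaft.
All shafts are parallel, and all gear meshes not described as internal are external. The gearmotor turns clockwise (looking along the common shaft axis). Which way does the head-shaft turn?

clockwise

the gearmotor → shaft II: external mesh, 1 reversal → CCW.
shaft II → shaft III: external mesh, 1 reversal → CW.
shaft III → shaft IV: internal mesh, same direction → CW.
shaft IV → shaft V: driver → idler → driven is 2 external meshes, 2 reversals → CW.
shaft V → shaft VI: external mesh, 1 reversal → CCW.
shaft VI → the head-shaft: external mesh, 1 reversal → CW.
6 reversals in total — an even number — so the head-shaft turns the same way as the gearmotor.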